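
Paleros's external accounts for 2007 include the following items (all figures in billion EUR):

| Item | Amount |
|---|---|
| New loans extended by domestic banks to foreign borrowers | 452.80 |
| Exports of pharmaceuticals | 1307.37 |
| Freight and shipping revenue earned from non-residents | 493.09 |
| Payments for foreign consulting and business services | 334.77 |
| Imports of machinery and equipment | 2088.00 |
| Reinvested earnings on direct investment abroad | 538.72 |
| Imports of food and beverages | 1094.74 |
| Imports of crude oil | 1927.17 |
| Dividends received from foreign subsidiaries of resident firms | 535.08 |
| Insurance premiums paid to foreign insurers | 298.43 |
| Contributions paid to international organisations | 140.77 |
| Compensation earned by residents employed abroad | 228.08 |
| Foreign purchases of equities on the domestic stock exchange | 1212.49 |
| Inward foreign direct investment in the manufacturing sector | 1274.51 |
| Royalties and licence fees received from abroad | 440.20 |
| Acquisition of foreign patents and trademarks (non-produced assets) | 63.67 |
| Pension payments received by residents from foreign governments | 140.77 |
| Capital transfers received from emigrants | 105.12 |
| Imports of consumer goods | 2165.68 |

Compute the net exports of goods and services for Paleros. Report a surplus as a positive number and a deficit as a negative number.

-5668.13

Goods: -1927.17 + 1307.37 - 2165.68 - 2088.00 - 1094.74 = -5968.22
Services: 440.20 - 334.77 + 493.09 - 298.43 = 300.09
Trade balance = -5968.22 + 300.09 = -5668.13
(Excluded from the trade balance — financial account: new loans extended by domestic banks to foreign borrowers 452.80, foreign purchases of equities on the domestic stock exchange 1212.49, inward foreign direct investment in the manufacturing sector 1274.51; primary income: reinvested earnings on direct investment abroad 538.72, dividends received from foreign subsidiaries of resident firms 535.08, compensation earned by residents employed abroad 228.08; secondary income: contributions paid to international organisations 140.77, pension payments received by residents from foreign governments 140.77; capital account: acquisition of foreign patents and trademarks (non-produced assets) 63.67, capital transfers received from emigrants 105.12.)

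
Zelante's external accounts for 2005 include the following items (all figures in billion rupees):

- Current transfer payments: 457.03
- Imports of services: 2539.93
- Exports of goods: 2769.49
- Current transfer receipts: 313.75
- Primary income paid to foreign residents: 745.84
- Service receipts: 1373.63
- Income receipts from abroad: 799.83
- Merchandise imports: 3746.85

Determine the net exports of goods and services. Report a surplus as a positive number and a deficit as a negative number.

Goods balance = 2769.49 - 3746.85 = -977.36
Services balance = 1373.63 - 2539.93 = -1166.30
Trade balance (goods + services) = -977.36 + (-1166.30) = -2143.66

-2143.66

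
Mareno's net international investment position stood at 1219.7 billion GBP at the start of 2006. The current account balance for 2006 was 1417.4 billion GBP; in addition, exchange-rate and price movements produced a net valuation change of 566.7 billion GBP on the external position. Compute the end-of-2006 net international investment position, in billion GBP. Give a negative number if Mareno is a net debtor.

3203.8

Change in NIIP = current account + net valuation change = 1417.4 + 566.7 = 1984.1
End-of-year NIIP = 1219.7 + 1984.1 = 3203.8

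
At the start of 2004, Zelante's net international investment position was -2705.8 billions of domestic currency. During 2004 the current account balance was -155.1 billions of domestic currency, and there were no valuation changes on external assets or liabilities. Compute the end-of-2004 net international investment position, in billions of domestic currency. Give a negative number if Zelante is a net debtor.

-2860.9

With no valuation effects, change in NIIP = current account = -155.1
End-of-year NIIP = -2705.8 + (-155.1) = -2860.9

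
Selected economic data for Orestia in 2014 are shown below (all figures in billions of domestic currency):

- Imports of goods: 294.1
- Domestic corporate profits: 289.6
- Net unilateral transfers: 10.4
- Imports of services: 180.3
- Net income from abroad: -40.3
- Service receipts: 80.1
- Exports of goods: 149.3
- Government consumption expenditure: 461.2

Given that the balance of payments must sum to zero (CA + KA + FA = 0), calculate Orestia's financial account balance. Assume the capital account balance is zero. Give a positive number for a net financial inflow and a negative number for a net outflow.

274.9

Goods balance = 149.3 - 294.1 = -144.8
Services balance = 80.1 - 180.3 = -100.2
Trade balance (goods + services) = -144.8 + (-100.2) = -245.0
Net primary income = -40.3
Net secondary income = 10.4
Current account = -245.0 + (-40.3) + 10.4 = -274.9
Financial account = -(-274.9) = 274.9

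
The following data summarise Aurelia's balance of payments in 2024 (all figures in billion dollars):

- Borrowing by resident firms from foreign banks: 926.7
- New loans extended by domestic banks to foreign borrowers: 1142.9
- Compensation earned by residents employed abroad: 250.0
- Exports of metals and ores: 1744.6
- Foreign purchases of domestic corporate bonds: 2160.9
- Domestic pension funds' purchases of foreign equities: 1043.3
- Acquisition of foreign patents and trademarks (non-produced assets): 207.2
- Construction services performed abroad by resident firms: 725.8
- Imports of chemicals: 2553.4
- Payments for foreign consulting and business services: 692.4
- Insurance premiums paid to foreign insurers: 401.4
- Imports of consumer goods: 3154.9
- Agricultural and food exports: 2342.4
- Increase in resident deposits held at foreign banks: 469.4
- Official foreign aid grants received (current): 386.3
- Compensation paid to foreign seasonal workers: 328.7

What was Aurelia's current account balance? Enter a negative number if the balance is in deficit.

-1681.7

Goods: 2342.4 - 2553.4 - 3154.9 + 1744.6 = -1621.3
Services: -401.4 + 725.8 - 692.4 = -368.0
Primary income: 250.0 - 328.7 = -78.7
Secondary income: 386.3
Current account = (-1621.3) + (-368.0) + (-78.7) + 386.3 = -1681.7
(Excluded from the current account — financial account: borrowing by resident firms from foreign banks 926.7, new loans extended by domestic banks to foreign borrowers 1142.9, foreign purchases of domestic corporate bonds 2160.9, domestic pension funds' purchases of foreign equities 1043.3, increase in resident deposits held at foreign banks 469.4; capital account: acquisition of foreign patents and trademarks (non-produced assets) 207.2.)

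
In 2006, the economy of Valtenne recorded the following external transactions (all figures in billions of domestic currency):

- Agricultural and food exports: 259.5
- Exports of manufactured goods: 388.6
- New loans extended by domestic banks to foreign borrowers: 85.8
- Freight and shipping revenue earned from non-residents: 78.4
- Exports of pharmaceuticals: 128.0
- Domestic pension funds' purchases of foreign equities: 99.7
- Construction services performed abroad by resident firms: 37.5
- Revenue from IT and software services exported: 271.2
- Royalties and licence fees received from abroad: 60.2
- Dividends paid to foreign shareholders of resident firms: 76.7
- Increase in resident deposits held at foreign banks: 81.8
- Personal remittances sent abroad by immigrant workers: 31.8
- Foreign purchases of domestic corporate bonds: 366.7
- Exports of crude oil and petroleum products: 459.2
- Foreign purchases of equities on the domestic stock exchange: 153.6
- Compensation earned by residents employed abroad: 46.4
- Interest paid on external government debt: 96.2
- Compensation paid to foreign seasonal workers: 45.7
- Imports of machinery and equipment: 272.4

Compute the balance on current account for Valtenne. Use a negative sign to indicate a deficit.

1206.2

Goods: 259.5 + 459.2 - 272.4 + 128.0 + 388.6 = 962.9
Services: 60.2 + 271.2 + 37.5 + 78.4 = 447.3
Primary income: -96.2 - 76.7 - 45.7 + 46.4 = -172.2
Secondary income: -31.8
Current account = 962.9 + 447.3 + (-172.2) + (-31.8) = 1206.2
(Excluded from the current account — financial account: new loans extended by domestic banks to foreign borrowers 85.8, domestic pension funds' purchases of foreign equities 99.7, increase in resident deposits held at foreign banks 81.8, foreign purchases of domestic corporate bonds 366.7, foreign purchases of equities on the domestic stock exchange 153.6.)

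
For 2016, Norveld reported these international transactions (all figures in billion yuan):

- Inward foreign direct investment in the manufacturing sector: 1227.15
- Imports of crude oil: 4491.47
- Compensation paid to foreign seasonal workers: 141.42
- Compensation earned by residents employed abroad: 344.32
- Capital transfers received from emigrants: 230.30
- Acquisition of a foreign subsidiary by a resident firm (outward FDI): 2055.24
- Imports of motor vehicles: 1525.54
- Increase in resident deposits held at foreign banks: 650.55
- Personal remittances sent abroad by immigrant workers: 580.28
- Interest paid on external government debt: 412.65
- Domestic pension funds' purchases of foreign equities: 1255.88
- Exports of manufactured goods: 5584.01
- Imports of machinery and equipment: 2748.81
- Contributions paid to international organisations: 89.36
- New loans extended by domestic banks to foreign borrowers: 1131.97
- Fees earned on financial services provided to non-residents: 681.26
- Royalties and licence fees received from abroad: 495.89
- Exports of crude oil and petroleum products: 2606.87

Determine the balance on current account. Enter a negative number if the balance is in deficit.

Goods: 2606.87 + 5584.01 - 4491.47 - 2748.81 - 1525.54 = -574.94
Services: 681.26 + 495.89 = 1177.15
Primary income: 344.32 - 141.42 - 412.65 = -209.75
Secondary income: -89.36 - 580.28 = -669.64
Current account = (-574.94) + 1177.15 + (-209.75) + (-669.64) = -277.18
(Excluded from the current account — financial account: inward foreign direct investment in the manufacturing sector 1227.15, acquisition of a foreign subsidiary by a resident firm (outward FDI) 2055.24, increase in resident deposits held at foreign banks 650.55, domestic pension funds' purchases of foreign equities 1255.88, new loans extended by domestic banks to foreign borrowers 1131.97; capital account: capital transfers received from emigrants 230.30.)

-277.18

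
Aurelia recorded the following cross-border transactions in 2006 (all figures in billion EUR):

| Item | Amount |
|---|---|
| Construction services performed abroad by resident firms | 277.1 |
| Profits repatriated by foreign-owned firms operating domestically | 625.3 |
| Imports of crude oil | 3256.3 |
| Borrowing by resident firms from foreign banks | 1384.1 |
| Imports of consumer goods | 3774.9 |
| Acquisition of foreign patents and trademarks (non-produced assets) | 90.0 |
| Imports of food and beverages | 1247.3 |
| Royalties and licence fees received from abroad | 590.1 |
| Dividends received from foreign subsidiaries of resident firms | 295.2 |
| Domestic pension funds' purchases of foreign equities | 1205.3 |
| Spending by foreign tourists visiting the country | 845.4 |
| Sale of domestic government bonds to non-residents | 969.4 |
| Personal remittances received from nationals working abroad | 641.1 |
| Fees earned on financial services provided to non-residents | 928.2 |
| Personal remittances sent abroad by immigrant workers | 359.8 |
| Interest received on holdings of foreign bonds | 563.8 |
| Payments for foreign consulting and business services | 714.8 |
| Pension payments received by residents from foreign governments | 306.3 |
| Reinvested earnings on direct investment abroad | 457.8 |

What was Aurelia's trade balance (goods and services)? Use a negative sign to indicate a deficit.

-6352.5

Goods: -3256.3 - 1247.3 - 3774.9 = -8278.5
Services: 277.1 + 590.1 - 714.8 + 928.2 + 845.4 = 1926.0
Trade balance = -8278.5 + 1926.0 = -6352.5
(Excluded from the trade balance — primary income: profits repatriated by foreign-owned firms operating domestically 625.3, dividends received from foreign subsidiaries of resident firms 295.2, interest received on holdings of foreign bonds 563.8, reinvested earnings on direct investment abroad 457.8; financial account: borrowing by resident firms from foreign banks 1384.1, domestic pension funds' purchases of foreign equities 1205.3, sale of domestic government bonds to non-residents 969.4; capital account: acquisition of foreign patents and trademarks (non-produced assets) 90.0; secondary income: personal remittances received from nationals working abroad 641.1, personal remittances sent abroad by immigrant workers 359.8, pension payments received by residents from foreign governments 306.3.)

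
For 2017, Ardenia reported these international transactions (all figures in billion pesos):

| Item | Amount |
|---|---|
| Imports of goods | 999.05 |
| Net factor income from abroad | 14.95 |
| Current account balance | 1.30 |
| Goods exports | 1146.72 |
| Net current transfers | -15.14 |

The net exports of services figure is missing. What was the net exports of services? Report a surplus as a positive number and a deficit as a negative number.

Current account = goods balance + services balance + net primary income + net secondary income
Sum of the known components = 147.48
Net exports of services = CA - (known components) = 1.30 - 147.48 = -146.18

-146.18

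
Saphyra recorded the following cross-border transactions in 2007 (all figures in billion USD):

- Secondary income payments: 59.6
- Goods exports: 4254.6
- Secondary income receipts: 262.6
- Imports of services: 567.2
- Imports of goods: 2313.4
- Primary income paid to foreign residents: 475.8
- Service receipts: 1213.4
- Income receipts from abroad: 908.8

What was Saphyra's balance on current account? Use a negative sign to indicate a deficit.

3223.4

Goods balance = 4254.6 - 2313.4 = 1941.2
Services balance = 1213.4 - 567.2 = 646.2
Trade balance (goods + services) = 1941.2 + 646.2 = 2587.4
Net primary income = 908.8 - 475.8 = 433.0
Net secondary income = 262.6 - 59.6 = 203.0
Current account = 2587.4 + 433.0 + 203.0 = 3223.4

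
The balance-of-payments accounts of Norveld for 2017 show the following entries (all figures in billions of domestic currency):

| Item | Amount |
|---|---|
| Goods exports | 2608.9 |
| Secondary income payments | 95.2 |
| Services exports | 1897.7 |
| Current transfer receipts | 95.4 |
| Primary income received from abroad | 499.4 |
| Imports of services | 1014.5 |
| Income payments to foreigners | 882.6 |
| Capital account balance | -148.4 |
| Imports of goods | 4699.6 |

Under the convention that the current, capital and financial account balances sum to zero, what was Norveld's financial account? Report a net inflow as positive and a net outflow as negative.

1738.9

Goods balance = 2608.9 - 4699.6 = -2090.7
Services balance = 1897.7 - 1014.5 = 883.2
Trade balance (goods + services) = -2090.7 + 883.2 = -1207.5
Net primary income = 499.4 - 882.6 = -383.2
Net secondary income = 95.4 - 95.2 = 0.2
Current account = -1207.5 + (-383.2) + 0.2 = -1590.5
Financial account = -(-1590.5 + (-148.4)) = 1738.9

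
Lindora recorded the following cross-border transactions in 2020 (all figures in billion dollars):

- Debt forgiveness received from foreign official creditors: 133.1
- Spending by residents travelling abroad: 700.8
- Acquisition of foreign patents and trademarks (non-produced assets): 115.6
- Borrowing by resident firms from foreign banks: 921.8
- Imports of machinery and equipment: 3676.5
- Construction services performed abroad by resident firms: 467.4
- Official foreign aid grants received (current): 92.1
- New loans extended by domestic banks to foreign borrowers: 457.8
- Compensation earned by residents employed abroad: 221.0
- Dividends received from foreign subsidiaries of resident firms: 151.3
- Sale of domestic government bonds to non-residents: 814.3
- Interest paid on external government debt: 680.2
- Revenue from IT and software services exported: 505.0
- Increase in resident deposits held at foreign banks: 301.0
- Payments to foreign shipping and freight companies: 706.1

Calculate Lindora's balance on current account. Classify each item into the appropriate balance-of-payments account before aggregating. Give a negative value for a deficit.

Goods: -3676.5
Services: 467.4 - 700.8 + 505.0 - 706.1 = -434.5
Primary income: -680.2 + 151.3 + 221.0 = -307.9
Secondary income: 92.1
Current account = (-3676.5) + (-434.5) + (-307.9) + 92.1 = -4326.8
(Excluded from the current account — capital account: debt forgiveness received from foreign official creditors 133.1, acquisition of foreign patents and trademarks (non-produced assets) 115.6; financial account: borrowing by resident firms from foreign banks 921.8, new loans extended by domestic banks to foreign borrowers 457.8, sale of domestic government bonds to non-residents 814.3, increase in resident deposits held at foreign banks 301.0.)

-4326.8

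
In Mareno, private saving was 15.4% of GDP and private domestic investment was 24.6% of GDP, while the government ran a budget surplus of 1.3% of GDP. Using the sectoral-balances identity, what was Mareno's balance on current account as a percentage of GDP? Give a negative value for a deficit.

-7.9

By the sectoral-balances identity, CA = (S_private - I) + (T - G).
Private balance = 15.4 - 24.6 = -9.2
Government balance (T - G) = 1.3
CA = -9.2 + 1.3 = -7.9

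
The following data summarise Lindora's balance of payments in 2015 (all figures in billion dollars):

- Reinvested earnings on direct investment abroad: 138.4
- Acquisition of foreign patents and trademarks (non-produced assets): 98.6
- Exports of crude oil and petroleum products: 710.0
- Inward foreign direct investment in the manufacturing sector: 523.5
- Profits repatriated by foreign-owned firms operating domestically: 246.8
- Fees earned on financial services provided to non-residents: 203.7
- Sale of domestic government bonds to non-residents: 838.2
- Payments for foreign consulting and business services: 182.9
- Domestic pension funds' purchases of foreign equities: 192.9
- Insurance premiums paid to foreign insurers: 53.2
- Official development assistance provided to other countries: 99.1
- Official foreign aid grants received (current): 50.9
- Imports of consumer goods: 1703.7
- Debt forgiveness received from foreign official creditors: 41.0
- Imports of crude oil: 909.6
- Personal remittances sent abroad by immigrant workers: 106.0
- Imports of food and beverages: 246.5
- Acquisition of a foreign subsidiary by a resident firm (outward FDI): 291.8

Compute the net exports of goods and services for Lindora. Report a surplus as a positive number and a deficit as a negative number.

-2182.2

Goods: -909.6 - 246.5 + 710.0 - 1703.7 = -2149.8
Services: -53.2 - 182.9 + 203.7 = -32.4
Trade balance = -2149.8 + (-32.4) = -2182.2
(Excluded from the trade balance — primary income: reinvested earnings on direct investment abroad 138.4, profits repatriated by foreign-owned firms operating domestically 246.8; capital account: acquisition of foreign patents and trademarks (non-produced assets) 98.6, debt forgiveness received from foreign official creditors 41.0; financial account: inward foreign direct investment in the manufacturing sector 523.5, sale of domestic government bonds to non-residents 838.2, domestic pension funds' purchases of foreign equities 192.9, acquisition of a foreign subsidiary by a resident firm (outward FDI) 291.8; secondary income: official development assistance provided to other countries 99.1, official foreign aid grants received (current) 50.9, personal remittances sent abroad by immigrant workers 106.0.)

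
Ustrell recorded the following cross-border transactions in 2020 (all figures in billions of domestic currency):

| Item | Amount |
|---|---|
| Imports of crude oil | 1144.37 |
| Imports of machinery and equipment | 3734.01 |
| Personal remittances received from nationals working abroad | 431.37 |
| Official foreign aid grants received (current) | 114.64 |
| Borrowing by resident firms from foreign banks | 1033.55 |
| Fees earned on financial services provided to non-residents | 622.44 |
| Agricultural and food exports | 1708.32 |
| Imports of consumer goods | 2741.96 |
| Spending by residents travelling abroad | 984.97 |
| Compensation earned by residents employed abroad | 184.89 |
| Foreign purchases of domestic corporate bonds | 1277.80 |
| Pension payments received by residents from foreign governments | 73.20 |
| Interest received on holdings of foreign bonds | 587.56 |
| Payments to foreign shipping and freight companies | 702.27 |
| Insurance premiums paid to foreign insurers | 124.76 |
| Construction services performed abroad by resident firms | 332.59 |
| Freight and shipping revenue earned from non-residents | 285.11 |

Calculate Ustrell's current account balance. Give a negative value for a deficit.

-5092.22

Goods: -2741.96 - 1144.37 - 3734.01 + 1708.32 = -5912.02
Services: -124.76 + 332.59 - 984.97 - 702.27 + 622.44 + 285.11 = -571.86
Primary income: 184.89 + 587.56 = 772.45
Secondary income: 431.37 + 73.20 + 114.64 = 619.21
Current account = (-5912.02) + (-571.86) + 772.45 + 619.21 = -5092.22
(Excluded from the current account — financial account: borrowing by resident firms from foreign banks 1033.55, foreign purchases of domestic corporate bonds 1277.80.)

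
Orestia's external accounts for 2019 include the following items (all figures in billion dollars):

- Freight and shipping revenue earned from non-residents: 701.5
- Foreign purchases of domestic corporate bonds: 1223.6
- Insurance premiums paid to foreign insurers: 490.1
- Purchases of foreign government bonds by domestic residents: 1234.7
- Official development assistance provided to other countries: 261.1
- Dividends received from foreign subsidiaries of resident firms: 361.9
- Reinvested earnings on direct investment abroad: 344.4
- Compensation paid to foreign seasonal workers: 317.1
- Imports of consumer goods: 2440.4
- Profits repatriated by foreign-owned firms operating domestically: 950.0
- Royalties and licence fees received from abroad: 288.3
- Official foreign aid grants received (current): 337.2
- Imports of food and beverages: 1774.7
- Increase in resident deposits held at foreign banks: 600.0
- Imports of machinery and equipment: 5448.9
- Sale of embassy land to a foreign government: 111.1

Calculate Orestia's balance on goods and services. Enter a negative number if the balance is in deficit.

-9164.3

Goods: -2440.4 - 5448.9 - 1774.7 = -9664.0
Services: -490.1 + 288.3 + 701.5 = 499.7
Trade balance = -9664.0 + 499.7 = -9164.3
(Excluded from the trade balance — financial account: foreign purchases of domestic corporate bonds 1223.6, purchases of foreign government bonds by domestic residents 1234.7, increase in resident deposits held at foreign banks 600.0; secondary income: official development assistance provided to other countries 261.1, official foreign aid grants received (current) 337.2; primary income: dividends received from foreign subsidiaries of resident firms 361.9, reinvested earnings on direct investment abroad 344.4, compensation paid to foreign seasonal workers 317.1, profits repatriated by foreign-owned firms operating domestically 950.0; capital account: sale of embassy land to a foreign government 111.1.)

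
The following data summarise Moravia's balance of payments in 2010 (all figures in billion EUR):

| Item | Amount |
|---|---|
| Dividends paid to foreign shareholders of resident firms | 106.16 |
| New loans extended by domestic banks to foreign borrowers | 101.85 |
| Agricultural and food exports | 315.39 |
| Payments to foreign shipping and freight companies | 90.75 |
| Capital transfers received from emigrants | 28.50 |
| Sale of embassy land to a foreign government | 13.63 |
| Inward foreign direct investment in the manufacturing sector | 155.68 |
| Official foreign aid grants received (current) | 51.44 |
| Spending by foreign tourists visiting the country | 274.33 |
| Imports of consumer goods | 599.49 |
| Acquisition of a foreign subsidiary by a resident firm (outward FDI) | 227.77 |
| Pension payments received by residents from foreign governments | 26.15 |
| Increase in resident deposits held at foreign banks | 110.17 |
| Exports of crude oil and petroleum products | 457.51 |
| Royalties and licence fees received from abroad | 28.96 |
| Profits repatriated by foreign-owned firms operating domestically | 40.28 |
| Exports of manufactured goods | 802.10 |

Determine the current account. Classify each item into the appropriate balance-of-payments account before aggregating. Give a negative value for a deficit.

1119.20

Goods: -599.49 + 802.10 + 315.39 + 457.51 = 975.51
Services: 28.96 - 90.75 + 274.33 = 212.54
Primary income: -106.16 - 40.28 = -146.44
Secondary income: 51.44 + 26.15 = 77.59
Current account = 975.51 + 212.54 + (-146.44) + 77.59 = 1119.20
(Excluded from the current account — financial account: new loans extended by domestic banks to foreign borrowers 101.85, inward foreign direct investment in the manufacturing sector 155.68, acquisition of a foreign subsidiary by a resident firm (outward FDI) 227.77, increase in resident deposits held at foreign banks 110.17; capital account: capital transfers received from emigrants 28.50, sale of embassy land to a foreign government 13.63.)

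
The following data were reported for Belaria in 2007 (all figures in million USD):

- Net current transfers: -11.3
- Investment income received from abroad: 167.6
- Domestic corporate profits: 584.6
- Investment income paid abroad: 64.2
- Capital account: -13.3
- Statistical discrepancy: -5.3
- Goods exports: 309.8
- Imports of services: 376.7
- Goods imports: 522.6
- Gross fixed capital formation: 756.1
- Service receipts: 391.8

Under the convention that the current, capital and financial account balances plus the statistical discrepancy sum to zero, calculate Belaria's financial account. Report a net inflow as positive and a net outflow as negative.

124.2

Goods balance = 309.8 - 522.6 = -212.8
Services balance = 391.8 - 376.7 = 15.1
Trade balance (goods + services) = -212.8 + 15.1 = -197.7
Net primary income = 167.6 - 64.2 = 103.4
Net secondary income = -11.3
Current account = -197.7 + 103.4 + (-11.3) = -105.6
Financial account = -(-105.6 + (-13.3) + (-5.3)) = 124.2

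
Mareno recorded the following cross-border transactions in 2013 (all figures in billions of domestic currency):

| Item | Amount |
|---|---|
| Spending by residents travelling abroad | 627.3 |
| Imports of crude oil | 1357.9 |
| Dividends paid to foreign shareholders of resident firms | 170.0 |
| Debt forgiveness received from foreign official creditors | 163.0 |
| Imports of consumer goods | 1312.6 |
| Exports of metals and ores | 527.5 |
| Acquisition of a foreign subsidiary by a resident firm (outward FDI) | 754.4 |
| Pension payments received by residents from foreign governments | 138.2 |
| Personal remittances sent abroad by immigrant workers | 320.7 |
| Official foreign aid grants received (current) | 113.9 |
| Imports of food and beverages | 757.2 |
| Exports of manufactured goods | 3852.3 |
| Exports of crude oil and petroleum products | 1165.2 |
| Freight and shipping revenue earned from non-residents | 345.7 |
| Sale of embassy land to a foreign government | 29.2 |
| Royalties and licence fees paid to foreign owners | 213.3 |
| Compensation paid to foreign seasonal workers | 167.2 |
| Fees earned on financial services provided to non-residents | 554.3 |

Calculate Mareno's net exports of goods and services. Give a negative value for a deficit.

Goods: 3852.3 - 757.2 - 1312.6 + 1165.2 - 1357.9 + 527.5 = 2117.3
Services: -213.3 + 554.3 + 345.7 - 627.3 = 59.4
Trade balance = 2117.3 + 59.4 = 2176.7
(Excluded from the trade balance — primary income: dividends paid to foreign shareholders of resident firms 170.0, compensation paid to foreign seasonal workers 167.2; capital account: debt forgiveness received from foreign official creditors 163.0, sale of embassy land to a foreign government 29.2; financial account: acquisition of a foreign subsidiary by a resident firm (outward FDI) 754.4; secondary income: pension payments received by residents from foreign governments 138.2, personal remittances sent abroad by immigrant workers 320.7, official foreign aid grants received (current) 113.9.)

2176.7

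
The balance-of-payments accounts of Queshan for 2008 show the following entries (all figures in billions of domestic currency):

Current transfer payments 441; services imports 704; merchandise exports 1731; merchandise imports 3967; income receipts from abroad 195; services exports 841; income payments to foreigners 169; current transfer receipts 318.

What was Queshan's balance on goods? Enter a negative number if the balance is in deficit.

-2236

Goods balance = 1731 - 3967 = -2236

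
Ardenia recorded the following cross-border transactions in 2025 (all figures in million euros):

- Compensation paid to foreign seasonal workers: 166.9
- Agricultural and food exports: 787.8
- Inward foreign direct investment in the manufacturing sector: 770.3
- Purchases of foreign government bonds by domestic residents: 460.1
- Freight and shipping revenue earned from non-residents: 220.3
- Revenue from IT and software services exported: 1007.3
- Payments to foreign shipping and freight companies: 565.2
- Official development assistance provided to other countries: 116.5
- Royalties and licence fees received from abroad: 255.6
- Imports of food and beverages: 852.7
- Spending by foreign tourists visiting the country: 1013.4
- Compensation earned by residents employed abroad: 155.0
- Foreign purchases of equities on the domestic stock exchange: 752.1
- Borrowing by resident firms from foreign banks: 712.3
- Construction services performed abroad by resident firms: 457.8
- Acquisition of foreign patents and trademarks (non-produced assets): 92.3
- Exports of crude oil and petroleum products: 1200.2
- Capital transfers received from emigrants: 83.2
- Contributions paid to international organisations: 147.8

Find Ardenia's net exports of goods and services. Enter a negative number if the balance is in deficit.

3524.5

Goods: 1200.2 + 787.8 - 852.7 = 1135.3
Services: 220.3 + 1013.4 + 1007.3 - 565.2 + 457.8 + 255.6 = 2389.2
Trade balance = 1135.3 + 2389.2 = 3524.5
(Excluded from the trade balance — primary income: compensation paid to foreign seasonal workers 166.9, compensation earned by residents employed abroad 155.0; financial account: inward foreign direct investment in the manufacturing sector 770.3, purchases of foreign government bonds by domestic residents 460.1, foreign purchases of equities on the domestic stock exchange 752.1, borrowing by resident firms from foreign banks 712.3; secondary income: official development assistance provided to other countries 116.5, contributions paid to international organisations 147.8; capital account: acquisition of foreign patents and trademarks (non-produced assets) 92.3, capital transfers received from emigrants 83.2.)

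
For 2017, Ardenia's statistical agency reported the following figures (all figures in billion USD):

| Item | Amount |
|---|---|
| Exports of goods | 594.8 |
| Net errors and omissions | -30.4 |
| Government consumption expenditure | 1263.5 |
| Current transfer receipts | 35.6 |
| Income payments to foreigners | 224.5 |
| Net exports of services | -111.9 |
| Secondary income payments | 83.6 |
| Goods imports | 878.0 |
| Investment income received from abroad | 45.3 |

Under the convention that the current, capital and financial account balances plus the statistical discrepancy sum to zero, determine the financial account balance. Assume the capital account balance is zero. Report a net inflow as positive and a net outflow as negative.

652.7

Goods balance = 594.8 - 878.0 = -283.2
Services balance = -111.9
Trade balance (goods + services) = -283.2 + (-111.9) = -395.1
Net primary income = 45.3 - 224.5 = -179.2
Net secondary income = 35.6 - 83.6 = -48.0
Current account = -395.1 + (-179.2) + (-48.0) = -622.3
Financial account = -(-622.3 + (-30.4)) = 652.7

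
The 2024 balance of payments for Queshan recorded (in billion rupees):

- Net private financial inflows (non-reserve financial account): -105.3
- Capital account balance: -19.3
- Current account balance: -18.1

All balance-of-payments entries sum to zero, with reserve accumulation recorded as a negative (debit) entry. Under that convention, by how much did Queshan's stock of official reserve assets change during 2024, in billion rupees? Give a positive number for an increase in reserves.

Official reserve transactions balance = -((-18.1) + (-19.3) + (-105.3)) = 142.7
An accumulation of reserves is recorded as a debit (negative entry), so the change in the stock of reserves is the negative of that balance.
Change in official reserves = -(142.7) = -142.7

-142.7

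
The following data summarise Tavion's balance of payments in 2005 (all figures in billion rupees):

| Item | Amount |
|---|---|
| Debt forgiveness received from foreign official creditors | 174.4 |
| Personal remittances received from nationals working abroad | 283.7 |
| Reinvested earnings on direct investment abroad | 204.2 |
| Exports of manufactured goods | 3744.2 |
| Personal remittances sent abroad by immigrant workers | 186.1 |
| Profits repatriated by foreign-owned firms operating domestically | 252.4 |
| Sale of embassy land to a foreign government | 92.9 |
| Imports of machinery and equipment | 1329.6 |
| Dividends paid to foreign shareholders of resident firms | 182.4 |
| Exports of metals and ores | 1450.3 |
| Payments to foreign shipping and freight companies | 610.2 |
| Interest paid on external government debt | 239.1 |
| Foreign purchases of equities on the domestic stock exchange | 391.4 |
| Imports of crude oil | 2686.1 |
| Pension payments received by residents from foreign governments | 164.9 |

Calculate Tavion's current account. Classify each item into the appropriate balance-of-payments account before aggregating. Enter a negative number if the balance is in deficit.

361.4

Goods: 3744.2 + 1450.3 - 2686.1 - 1329.6 = 1178.8
Services: -610.2
Primary income: -252.4 + 204.2 - 239.1 - 182.4 = -469.7
Secondary income: 164.9 - 186.1 + 283.7 = 262.5
Current account = 1178.8 + (-610.2) + (-469.7) + 262.5 = 361.4
(Excluded from the current account — capital account: debt forgiveness received from foreign official creditors 174.4, sale of embassy land to a foreign government 92.9; financial account: foreign purchases of equities on the domestic stock exchange 391.4.)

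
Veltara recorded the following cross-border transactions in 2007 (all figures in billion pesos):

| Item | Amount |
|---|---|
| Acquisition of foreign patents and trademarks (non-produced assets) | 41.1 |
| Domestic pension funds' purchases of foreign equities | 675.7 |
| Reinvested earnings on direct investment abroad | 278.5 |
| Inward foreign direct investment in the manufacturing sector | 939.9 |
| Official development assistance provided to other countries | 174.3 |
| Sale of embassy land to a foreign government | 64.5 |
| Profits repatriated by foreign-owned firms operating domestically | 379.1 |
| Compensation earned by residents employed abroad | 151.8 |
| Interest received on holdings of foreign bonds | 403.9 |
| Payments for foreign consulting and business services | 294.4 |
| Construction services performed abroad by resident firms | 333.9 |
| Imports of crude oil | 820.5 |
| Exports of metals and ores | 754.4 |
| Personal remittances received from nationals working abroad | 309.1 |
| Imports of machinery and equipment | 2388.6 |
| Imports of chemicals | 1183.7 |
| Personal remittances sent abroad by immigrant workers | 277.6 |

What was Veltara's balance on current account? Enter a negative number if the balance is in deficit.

Goods: -1183.7 - 820.5 + 754.4 - 2388.6 = -3638.4
Services: 333.9 - 294.4 = 39.5
Primary income: -379.1 + 403.9 + 278.5 + 151.8 = 455.1
Secondary income: 309.1 - 277.6 - 174.3 = -142.8
Current account = (-3638.4) + 39.5 + 455.1 + (-142.8) = -3286.6
(Excluded from the current account — capital account: acquisition of foreign patents and trademarks (non-produced assets) 41.1, sale of embassy land to a foreign government 64.5; financial account: domestic pension funds' purchases of foreign equities 675.7, inward foreign direct investment in the manufacturing sector 939.9.)

-3286.6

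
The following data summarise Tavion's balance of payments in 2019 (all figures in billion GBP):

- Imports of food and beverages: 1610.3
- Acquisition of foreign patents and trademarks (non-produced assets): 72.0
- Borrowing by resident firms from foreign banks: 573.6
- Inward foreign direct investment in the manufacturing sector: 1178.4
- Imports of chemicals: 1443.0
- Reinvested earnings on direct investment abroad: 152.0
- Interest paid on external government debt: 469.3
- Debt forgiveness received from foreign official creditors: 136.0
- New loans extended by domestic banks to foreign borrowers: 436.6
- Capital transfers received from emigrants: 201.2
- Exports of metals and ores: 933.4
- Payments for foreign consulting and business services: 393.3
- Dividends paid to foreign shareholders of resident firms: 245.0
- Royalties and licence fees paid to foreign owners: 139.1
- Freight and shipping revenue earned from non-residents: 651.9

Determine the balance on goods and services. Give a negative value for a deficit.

-2000.4

Goods: -1610.3 + 933.4 - 1443.0 = -2119.9
Services: -393.3 + 651.9 - 139.1 = 119.5
Trade balance = -2119.9 + 119.5 = -2000.4
(Excluded from the trade balance — capital account: acquisition of foreign patents and trademarks (non-produced assets) 72.0, debt forgiveness received from foreign official creditors 136.0, capital transfers received from emigrants 201.2; financial account: borrowing by resident firms from foreign banks 573.6, inward foreign direct investment in the manufacturing sector 1178.4, new loans extended by domestic banks to foreign borrowers 436.6; primary income: reinvested earnings on direct investment abroad 152.0, interest paid on external government debt 469.3, dividends paid to foreign shareholders of resident firms 245.0.)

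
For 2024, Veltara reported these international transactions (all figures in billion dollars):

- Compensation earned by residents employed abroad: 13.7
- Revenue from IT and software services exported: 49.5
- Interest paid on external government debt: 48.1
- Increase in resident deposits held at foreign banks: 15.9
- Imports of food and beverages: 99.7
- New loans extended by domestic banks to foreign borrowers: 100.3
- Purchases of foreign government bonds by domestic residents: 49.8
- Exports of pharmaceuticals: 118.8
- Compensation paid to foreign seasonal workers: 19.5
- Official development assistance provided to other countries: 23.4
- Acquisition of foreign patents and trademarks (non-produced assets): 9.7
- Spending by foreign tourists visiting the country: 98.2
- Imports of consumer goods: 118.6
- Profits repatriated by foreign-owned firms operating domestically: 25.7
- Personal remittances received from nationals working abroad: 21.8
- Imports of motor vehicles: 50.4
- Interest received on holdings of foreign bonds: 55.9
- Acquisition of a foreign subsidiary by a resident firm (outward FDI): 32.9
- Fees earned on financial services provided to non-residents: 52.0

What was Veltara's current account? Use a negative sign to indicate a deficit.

24.5

Goods: 118.8 - 50.4 - 118.6 - 99.7 = -149.9
Services: 49.5 + 98.2 + 52.0 = 199.7
Primary income: -19.5 - 48.1 - 25.7 + 13.7 + 55.9 = -23.7
Secondary income: -23.4 + 21.8 = -1.6
Current account = (-149.9) + 199.7 + (-23.7) + (-1.6) = 24.5
(Excluded from the current account — financial account: increase in resident deposits held at foreign banks 15.9, new loans extended by domestic banks to foreign borrowers 100.3, purchases of foreign government bonds by domestic residents 49.8, acquisition of a foreign subsidiary by a resident firm (outward FDI) 32.9; capital account: acquisition of foreign patents and trademarks (non-produced assets) 9.7.)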